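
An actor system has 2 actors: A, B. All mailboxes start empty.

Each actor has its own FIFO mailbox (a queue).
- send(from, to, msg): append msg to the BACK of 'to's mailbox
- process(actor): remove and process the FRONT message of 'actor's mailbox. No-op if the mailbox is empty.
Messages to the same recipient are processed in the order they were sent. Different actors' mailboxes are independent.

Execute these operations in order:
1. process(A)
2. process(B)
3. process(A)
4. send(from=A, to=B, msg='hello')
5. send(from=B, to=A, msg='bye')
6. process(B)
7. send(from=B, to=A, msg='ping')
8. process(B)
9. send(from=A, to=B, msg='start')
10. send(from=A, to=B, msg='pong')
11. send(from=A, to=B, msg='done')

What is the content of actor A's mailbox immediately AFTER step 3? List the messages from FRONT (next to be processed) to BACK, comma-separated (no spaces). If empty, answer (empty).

After 1 (process(A)): A:[] B:[]
After 2 (process(B)): A:[] B:[]
After 3 (process(A)): A:[] B:[]

(empty)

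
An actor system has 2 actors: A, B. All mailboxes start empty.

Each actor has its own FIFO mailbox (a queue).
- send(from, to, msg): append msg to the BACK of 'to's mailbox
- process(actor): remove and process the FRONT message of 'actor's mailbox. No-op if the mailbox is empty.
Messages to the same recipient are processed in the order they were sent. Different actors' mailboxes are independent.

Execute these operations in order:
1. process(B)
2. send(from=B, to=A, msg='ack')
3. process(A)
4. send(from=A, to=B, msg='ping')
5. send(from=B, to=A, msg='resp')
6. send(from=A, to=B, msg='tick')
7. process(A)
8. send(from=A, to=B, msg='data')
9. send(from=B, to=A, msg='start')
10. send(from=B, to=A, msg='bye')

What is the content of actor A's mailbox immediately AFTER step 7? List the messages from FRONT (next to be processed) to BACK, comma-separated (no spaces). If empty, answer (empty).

After 1 (process(B)): A:[] B:[]
After 2 (send(from=B, to=A, msg='ack')): A:[ack] B:[]
After 3 (process(A)): A:[] B:[]
After 4 (send(from=A, to=B, msg='ping')): A:[] B:[ping]
After 5 (send(from=B, to=A, msg='resp')): A:[resp] B:[ping]
After 6 (send(from=A, to=B, msg='tick')): A:[resp] B:[ping,tick]
After 7 (process(A)): A:[] B:[ping,tick]

(empty)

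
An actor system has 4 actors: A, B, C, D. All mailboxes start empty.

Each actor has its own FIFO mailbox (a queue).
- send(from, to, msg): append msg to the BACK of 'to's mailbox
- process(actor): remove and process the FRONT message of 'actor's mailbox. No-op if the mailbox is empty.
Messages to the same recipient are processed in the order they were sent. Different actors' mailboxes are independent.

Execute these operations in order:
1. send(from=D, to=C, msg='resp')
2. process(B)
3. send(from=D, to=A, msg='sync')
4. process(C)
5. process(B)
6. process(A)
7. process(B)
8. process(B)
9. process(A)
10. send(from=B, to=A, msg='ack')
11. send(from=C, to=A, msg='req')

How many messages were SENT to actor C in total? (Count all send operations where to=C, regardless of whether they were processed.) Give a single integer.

Answer: 1

Derivation:
After 1 (send(from=D, to=C, msg='resp')): A:[] B:[] C:[resp] D:[]
After 2 (process(B)): A:[] B:[] C:[resp] D:[]
After 3 (send(from=D, to=A, msg='sync')): A:[sync] B:[] C:[resp] D:[]
After 4 (process(C)): A:[sync] B:[] C:[] D:[]
After 5 (process(B)): A:[sync] B:[] C:[] D:[]
After 6 (process(A)): A:[] B:[] C:[] D:[]
After 7 (process(B)): A:[] B:[] C:[] D:[]
After 8 (process(B)): A:[] B:[] C:[] D:[]
After 9 (process(A)): A:[] B:[] C:[] D:[]
After 10 (send(from=B, to=A, msg='ack')): A:[ack] B:[] C:[] D:[]
After 11 (send(from=C, to=A, msg='req')): A:[ack,req] B:[] C:[] D:[]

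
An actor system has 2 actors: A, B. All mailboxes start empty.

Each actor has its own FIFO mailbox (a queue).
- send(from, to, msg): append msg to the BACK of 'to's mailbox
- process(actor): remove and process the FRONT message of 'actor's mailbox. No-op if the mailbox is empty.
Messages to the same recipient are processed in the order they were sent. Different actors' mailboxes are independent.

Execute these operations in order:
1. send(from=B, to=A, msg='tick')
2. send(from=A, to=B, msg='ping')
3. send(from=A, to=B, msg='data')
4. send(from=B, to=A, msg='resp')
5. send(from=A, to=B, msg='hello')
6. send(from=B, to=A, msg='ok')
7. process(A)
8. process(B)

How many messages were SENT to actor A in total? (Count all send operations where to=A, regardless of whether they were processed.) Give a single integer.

After 1 (send(from=B, to=A, msg='tick')): A:[tick] B:[]
After 2 (send(from=A, to=B, msg='ping')): A:[tick] B:[ping]
After 3 (send(from=A, to=B, msg='data')): A:[tick] B:[ping,data]
After 4 (send(from=B, to=A, msg='resp')): A:[tick,resp] B:[ping,data]
After 5 (send(from=A, to=B, msg='hello')): A:[tick,resp] B:[ping,data,hello]
After 6 (send(from=B, to=A, msg='ok')): A:[tick,resp,ok] B:[ping,data,hello]
After 7 (process(A)): A:[resp,ok] B:[ping,data,hello]
After 8 (process(B)): A:[resp,ok] B:[data,hello]

Answer: 3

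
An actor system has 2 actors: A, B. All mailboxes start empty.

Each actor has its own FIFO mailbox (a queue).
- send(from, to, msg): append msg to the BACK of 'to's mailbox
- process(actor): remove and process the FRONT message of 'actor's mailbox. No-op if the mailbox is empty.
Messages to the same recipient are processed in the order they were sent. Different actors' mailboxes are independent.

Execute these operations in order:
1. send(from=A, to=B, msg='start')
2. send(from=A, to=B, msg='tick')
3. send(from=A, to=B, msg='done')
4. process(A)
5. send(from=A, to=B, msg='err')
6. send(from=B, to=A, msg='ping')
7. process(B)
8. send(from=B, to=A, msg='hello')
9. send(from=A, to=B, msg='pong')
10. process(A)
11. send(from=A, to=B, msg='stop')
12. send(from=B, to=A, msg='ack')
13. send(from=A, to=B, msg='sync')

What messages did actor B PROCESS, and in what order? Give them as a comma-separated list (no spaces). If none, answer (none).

Answer: start

Derivation:
After 1 (send(from=A, to=B, msg='start')): A:[] B:[start]
After 2 (send(from=A, to=B, msg='tick')): A:[] B:[start,tick]
After 3 (send(from=A, to=B, msg='done')): A:[] B:[start,tick,done]
After 4 (process(A)): A:[] B:[start,tick,done]
After 5 (send(from=A, to=B, msg='err')): A:[] B:[start,tick,done,err]
After 6 (send(from=B, to=A, msg='ping')): A:[ping] B:[start,tick,done,err]
After 7 (process(B)): A:[ping] B:[tick,done,err]
After 8 (send(from=B, to=A, msg='hello')): A:[ping,hello] B:[tick,done,err]
After 9 (send(from=A, to=B, msg='pong')): A:[ping,hello] B:[tick,done,err,pong]
After 10 (process(A)): A:[hello] B:[tick,done,err,pong]
After 11 (send(from=A, to=B, msg='stop')): A:[hello] B:[tick,done,err,pong,stop]
After 12 (send(from=B, to=A, msg='ack')): A:[hello,ack] B:[tick,done,err,pong,stop]
After 13 (send(from=A, to=B, msg='sync')): A:[hello,ack] B:[tick,done,err,pong,stop,sync]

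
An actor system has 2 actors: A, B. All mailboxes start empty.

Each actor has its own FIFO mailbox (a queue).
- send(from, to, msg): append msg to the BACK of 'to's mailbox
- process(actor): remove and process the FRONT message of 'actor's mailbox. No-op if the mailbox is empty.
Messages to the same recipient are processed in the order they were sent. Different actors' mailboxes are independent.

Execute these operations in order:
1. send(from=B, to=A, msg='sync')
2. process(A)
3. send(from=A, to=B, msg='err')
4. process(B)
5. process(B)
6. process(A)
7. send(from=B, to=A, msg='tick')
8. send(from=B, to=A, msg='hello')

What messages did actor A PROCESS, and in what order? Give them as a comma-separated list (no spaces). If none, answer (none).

After 1 (send(from=B, to=A, msg='sync')): A:[sync] B:[]
After 2 (process(A)): A:[] B:[]
After 3 (send(from=A, to=B, msg='err')): A:[] B:[err]
After 4 (process(B)): A:[] B:[]
After 5 (process(B)): A:[] B:[]
After 6 (process(A)): A:[] B:[]
After 7 (send(from=B, to=A, msg='tick')): A:[tick] B:[]
After 8 (send(from=B, to=A, msg='hello')): A:[tick,hello] B:[]

Answer: sync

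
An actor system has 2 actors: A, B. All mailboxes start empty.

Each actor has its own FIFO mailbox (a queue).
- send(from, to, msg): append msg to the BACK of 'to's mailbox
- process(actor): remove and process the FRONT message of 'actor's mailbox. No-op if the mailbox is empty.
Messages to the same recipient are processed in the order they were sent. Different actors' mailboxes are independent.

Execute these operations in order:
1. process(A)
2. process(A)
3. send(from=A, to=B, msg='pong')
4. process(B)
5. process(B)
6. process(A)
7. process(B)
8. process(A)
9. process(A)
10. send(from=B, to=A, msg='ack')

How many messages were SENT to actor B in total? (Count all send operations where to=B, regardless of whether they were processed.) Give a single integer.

After 1 (process(A)): A:[] B:[]
After 2 (process(A)): A:[] B:[]
After 3 (send(from=A, to=B, msg='pong')): A:[] B:[pong]
After 4 (process(B)): A:[] B:[]
After 5 (process(B)): A:[] B:[]
After 6 (process(A)): A:[] B:[]
After 7 (process(B)): A:[] B:[]
After 8 (process(A)): A:[] B:[]
After 9 (process(A)): A:[] B:[]
After 10 (send(from=B, to=A, msg='ack')): A:[ack] B:[]

Answer: 1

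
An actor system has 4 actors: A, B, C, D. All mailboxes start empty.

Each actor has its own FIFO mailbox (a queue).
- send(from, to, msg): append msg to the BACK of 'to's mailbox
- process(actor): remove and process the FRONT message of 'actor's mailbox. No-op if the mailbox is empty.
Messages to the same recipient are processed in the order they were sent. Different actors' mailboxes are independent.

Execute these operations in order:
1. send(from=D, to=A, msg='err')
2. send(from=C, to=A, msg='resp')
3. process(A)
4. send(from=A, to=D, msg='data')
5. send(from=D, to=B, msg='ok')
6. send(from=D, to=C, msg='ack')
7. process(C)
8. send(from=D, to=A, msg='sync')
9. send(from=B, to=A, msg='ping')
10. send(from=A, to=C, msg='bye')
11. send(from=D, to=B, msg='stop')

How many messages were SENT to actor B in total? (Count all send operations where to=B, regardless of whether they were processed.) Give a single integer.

Answer: 2

Derivation:
After 1 (send(from=D, to=A, msg='err')): A:[err] B:[] C:[] D:[]
After 2 (send(from=C, to=A, msg='resp')): A:[err,resp] B:[] C:[] D:[]
After 3 (process(A)): A:[resp] B:[] C:[] D:[]
After 4 (send(from=A, to=D, msg='data')): A:[resp] B:[] C:[] D:[data]
After 5 (send(from=D, to=B, msg='ok')): A:[resp] B:[ok] C:[] D:[data]
After 6 (send(from=D, to=C, msg='ack')): A:[resp] B:[ok] C:[ack] D:[data]
After 7 (process(C)): A:[resp] B:[ok] C:[] D:[data]
After 8 (send(from=D, to=A, msg='sync')): A:[resp,sync] B:[ok] C:[] D:[data]
After 9 (send(from=B, to=A, msg='ping')): A:[resp,sync,ping] B:[ok] C:[] D:[data]
After 10 (send(from=A, to=C, msg='bye')): A:[resp,sync,ping] B:[ok] C:[bye] D:[data]
After 11 (send(from=D, to=B, msg='stop')): A:[resp,sync,ping] B:[ok,stop] C:[bye] D:[data]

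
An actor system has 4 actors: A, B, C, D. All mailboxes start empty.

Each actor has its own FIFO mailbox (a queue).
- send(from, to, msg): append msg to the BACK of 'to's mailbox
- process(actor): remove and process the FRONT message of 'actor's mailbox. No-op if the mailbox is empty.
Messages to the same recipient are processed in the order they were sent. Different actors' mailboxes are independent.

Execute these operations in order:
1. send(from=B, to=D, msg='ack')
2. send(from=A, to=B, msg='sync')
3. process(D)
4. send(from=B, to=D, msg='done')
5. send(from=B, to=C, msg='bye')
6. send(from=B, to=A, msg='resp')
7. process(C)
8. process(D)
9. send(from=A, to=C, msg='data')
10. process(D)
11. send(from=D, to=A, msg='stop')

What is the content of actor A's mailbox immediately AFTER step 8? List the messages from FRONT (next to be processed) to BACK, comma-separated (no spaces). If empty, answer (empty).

After 1 (send(from=B, to=D, msg='ack')): A:[] B:[] C:[] D:[ack]
After 2 (send(from=A, to=B, msg='sync')): A:[] B:[sync] C:[] D:[ack]
After 3 (process(D)): A:[] B:[sync] C:[] D:[]
After 4 (send(from=B, to=D, msg='done')): A:[] B:[sync] C:[] D:[done]
After 5 (send(from=B, to=C, msg='bye')): A:[] B:[sync] C:[bye] D:[done]
After 6 (send(from=B, to=A, msg='resp')): A:[resp] B:[sync] C:[bye] D:[done]
After 7 (process(C)): A:[resp] B:[sync] C:[] D:[done]
After 8 (process(D)): A:[resp] B:[sync] C:[] D:[]

resp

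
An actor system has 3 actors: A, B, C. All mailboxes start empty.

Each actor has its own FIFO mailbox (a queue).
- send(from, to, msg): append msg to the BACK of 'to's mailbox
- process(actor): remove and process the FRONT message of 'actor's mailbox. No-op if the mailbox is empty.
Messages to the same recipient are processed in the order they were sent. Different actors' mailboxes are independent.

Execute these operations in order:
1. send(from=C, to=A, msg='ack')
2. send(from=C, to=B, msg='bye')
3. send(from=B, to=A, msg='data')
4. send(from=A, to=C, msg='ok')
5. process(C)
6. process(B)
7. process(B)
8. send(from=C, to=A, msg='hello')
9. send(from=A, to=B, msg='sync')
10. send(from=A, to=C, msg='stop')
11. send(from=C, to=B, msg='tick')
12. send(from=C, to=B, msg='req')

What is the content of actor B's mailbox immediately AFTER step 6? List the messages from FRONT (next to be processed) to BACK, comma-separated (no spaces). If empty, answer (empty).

After 1 (send(from=C, to=A, msg='ack')): A:[ack] B:[] C:[]
After 2 (send(from=C, to=B, msg='bye')): A:[ack] B:[bye] C:[]
After 3 (send(from=B, to=A, msg='data')): A:[ack,data] B:[bye] C:[]
After 4 (send(from=A, to=C, msg='ok')): A:[ack,data] B:[bye] C:[ok]
After 5 (process(C)): A:[ack,data] B:[bye] C:[]
After 6 (process(B)): A:[ack,data] B:[] C:[]

(empty)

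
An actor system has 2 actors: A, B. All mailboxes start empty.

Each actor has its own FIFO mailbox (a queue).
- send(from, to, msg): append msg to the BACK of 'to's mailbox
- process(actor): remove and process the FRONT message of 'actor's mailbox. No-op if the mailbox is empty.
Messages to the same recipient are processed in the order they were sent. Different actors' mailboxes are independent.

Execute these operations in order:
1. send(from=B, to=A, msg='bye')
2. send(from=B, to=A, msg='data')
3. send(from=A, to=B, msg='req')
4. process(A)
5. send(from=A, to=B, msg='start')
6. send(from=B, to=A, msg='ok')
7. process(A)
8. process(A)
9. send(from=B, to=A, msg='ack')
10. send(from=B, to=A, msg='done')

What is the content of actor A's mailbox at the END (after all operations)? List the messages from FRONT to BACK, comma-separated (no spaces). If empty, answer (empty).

After 1 (send(from=B, to=A, msg='bye')): A:[bye] B:[]
After 2 (send(from=B, to=A, msg='data')): A:[bye,data] B:[]
After 3 (send(from=A, to=B, msg='req')): A:[bye,data] B:[req]
After 4 (process(A)): A:[data] B:[req]
After 5 (send(from=A, to=B, msg='start')): A:[data] B:[req,start]
After 6 (send(from=B, to=A, msg='ok')): A:[data,ok] B:[req,start]
After 7 (process(A)): A:[ok] B:[req,start]
After 8 (process(A)): A:[] B:[req,start]
After 9 (send(from=B, to=A, msg='ack')): A:[ack] B:[req,start]
After 10 (send(from=B, to=A, msg='done')): A:[ack,done] B:[req,start]

Answer: ack,done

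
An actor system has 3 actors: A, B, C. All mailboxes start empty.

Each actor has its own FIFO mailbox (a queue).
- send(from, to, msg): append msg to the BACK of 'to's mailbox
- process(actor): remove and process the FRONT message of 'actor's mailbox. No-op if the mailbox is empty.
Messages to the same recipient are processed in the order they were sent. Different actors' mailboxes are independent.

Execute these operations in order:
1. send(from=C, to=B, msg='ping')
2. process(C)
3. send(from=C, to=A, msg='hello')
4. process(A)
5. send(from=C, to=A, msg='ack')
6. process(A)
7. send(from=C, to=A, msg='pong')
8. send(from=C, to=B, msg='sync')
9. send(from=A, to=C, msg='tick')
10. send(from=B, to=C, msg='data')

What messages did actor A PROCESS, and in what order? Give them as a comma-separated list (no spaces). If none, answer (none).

After 1 (send(from=C, to=B, msg='ping')): A:[] B:[ping] C:[]
After 2 (process(C)): A:[] B:[ping] C:[]
After 3 (send(from=C, to=A, msg='hello')): A:[hello] B:[ping] C:[]
After 4 (process(A)): A:[] B:[ping] C:[]
After 5 (send(from=C, to=A, msg='ack')): A:[ack] B:[ping] C:[]
After 6 (process(A)): A:[] B:[ping] C:[]
After 7 (send(from=C, to=A, msg='pong')): A:[pong] B:[ping] C:[]
After 8 (send(from=C, to=B, msg='sync')): A:[pong] B:[ping,sync] C:[]
After 9 (send(from=A, to=C, msg='tick')): A:[pong] B:[ping,sync] C:[tick]
After 10 (send(from=B, to=C, msg='data')): A:[pong] B:[ping,sync] C:[tick,data]

Answer: hello,ack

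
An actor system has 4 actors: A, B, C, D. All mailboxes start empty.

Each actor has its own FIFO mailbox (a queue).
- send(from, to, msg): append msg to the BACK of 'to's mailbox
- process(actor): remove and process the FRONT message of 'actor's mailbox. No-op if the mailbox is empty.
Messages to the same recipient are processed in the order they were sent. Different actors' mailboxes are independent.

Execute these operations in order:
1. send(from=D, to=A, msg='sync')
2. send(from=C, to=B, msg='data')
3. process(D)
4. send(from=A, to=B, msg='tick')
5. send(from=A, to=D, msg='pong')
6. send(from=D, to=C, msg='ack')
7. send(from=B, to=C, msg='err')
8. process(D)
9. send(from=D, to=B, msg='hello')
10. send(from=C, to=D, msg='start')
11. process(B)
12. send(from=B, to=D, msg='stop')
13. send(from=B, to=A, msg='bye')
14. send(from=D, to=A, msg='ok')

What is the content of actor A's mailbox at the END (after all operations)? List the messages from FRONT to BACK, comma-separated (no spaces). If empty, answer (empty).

Answer: sync,bye,ok

Derivation:
After 1 (send(from=D, to=A, msg='sync')): A:[sync] B:[] C:[] D:[]
After 2 (send(from=C, to=B, msg='data')): A:[sync] B:[data] C:[] D:[]
After 3 (process(D)): A:[sync] B:[data] C:[] D:[]
After 4 (send(from=A, to=B, msg='tick')): A:[sync] B:[data,tick] C:[] D:[]
After 5 (send(from=A, to=D, msg='pong')): A:[sync] B:[data,tick] C:[] D:[pong]
After 6 (send(from=D, to=C, msg='ack')): A:[sync] B:[data,tick] C:[ack] D:[pong]
After 7 (send(from=B, to=C, msg='err')): A:[sync] B:[data,tick] C:[ack,err] D:[pong]
After 8 (process(D)): A:[sync] B:[data,tick] C:[ack,err] D:[]
After 9 (send(from=D, to=B, msg='hello')): A:[sync] B:[data,tick,hello] C:[ack,err] D:[]
After 10 (send(from=C, to=D, msg='start')): A:[sync] B:[data,tick,hello] C:[ack,err] D:[start]
After 11 (process(B)): A:[sync] B:[tick,hello] C:[ack,err] D:[start]
After 12 (send(from=B, to=D, msg='stop')): A:[sync] B:[tick,hello] C:[ack,err] D:[start,stop]
After 13 (send(from=B, to=A, msg='bye')): A:[sync,bye] B:[tick,hello] C:[ack,err] D:[start,stop]
After 14 (send(from=D, to=A, msg='ok')): A:[sync,bye,ok] B:[tick,hello] C:[ack,err] D:[start,stop]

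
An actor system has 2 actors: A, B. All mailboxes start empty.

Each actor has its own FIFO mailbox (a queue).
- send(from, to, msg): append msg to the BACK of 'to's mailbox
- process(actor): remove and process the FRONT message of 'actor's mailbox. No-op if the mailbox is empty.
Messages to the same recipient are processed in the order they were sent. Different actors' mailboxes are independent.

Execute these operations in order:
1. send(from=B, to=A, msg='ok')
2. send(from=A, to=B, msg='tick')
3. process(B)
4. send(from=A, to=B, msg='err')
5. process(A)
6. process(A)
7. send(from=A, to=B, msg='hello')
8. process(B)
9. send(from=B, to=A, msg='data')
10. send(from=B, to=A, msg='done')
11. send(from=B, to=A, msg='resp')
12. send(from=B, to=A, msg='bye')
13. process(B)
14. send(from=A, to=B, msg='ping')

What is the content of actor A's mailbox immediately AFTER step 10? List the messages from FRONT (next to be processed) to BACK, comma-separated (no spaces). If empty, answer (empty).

After 1 (send(from=B, to=A, msg='ok')): A:[ok] B:[]
After 2 (send(from=A, to=B, msg='tick')): A:[ok] B:[tick]
After 3 (process(B)): A:[ok] B:[]
After 4 (send(from=A, to=B, msg='err')): A:[ok] B:[err]
After 5 (process(A)): A:[] B:[err]
After 6 (process(A)): A:[] B:[err]
After 7 (send(from=A, to=B, msg='hello')): A:[] B:[err,hello]
After 8 (process(B)): A:[] B:[hello]
After 9 (send(from=B, to=A, msg='data')): A:[data] B:[hello]
After 10 (send(from=B, to=A, msg='done')): A:[data,done] B:[hello]

data,done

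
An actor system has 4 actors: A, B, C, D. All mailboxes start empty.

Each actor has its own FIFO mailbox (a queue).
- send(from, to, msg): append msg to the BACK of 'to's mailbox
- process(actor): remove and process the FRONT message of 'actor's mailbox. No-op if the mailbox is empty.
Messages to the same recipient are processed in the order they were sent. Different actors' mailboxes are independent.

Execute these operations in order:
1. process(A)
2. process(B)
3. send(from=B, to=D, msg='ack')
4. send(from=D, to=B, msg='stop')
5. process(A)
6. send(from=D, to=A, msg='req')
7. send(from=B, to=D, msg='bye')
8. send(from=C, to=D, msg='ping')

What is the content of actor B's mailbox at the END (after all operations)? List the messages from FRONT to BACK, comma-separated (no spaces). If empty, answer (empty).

Answer: stop

Derivation:
After 1 (process(A)): A:[] B:[] C:[] D:[]
After 2 (process(B)): A:[] B:[] C:[] D:[]
After 3 (send(from=B, to=D, msg='ack')): A:[] B:[] C:[] D:[ack]
After 4 (send(from=D, to=B, msg='stop')): A:[] B:[stop] C:[] D:[ack]
After 5 (process(A)): A:[] B:[stop] C:[] D:[ack]
After 6 (send(from=D, to=A, msg='req')): A:[req] B:[stop] C:[] D:[ack]
After 7 (send(from=B, to=D, msg='bye')): A:[req] B:[stop] C:[] D:[ack,bye]
After 8 (send(from=C, to=D, msg='ping')): A:[req] B:[stop] C:[] D:[ack,bye,ping]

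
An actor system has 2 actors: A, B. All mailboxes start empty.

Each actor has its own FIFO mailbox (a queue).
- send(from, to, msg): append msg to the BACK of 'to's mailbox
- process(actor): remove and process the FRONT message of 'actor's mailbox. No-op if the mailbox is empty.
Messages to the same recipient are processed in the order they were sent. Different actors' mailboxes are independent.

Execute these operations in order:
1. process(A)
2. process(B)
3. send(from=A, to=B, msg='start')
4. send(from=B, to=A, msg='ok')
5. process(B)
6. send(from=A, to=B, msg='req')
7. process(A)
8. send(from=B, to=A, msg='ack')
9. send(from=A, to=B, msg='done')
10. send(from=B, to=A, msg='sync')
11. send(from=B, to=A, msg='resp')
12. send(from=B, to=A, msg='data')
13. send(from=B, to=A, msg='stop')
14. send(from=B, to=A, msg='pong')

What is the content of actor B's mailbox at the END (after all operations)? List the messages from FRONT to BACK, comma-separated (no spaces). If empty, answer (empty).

Answer: req,done

Derivation:
After 1 (process(A)): A:[] B:[]
After 2 (process(B)): A:[] B:[]
After 3 (send(from=A, to=B, msg='start')): A:[] B:[start]
After 4 (send(from=B, to=A, msg='ok')): A:[ok] B:[start]
After 5 (process(B)): A:[ok] B:[]
After 6 (send(from=A, to=B, msg='req')): A:[ok] B:[req]
After 7 (process(A)): A:[] B:[req]
After 8 (send(from=B, to=A, msg='ack')): A:[ack] B:[req]
After 9 (send(from=A, to=B, msg='done')): A:[ack] B:[req,done]
After 10 (send(from=B, to=A, msg='sync')): A:[ack,sync] B:[req,done]
After 11 (send(from=B, to=A, msg='resp')): A:[ack,sync,resp] B:[req,done]
After 12 (send(from=B, to=A, msg='data')): A:[ack,sync,resp,data] B:[req,done]
After 13 (send(from=B, to=A, msg='stop')): A:[ack,sync,resp,data,stop] B:[req,done]
After 14 (send(from=B, to=A, msg='pong')): A:[ack,sync,resp,data,stop,pong] B:[req,done]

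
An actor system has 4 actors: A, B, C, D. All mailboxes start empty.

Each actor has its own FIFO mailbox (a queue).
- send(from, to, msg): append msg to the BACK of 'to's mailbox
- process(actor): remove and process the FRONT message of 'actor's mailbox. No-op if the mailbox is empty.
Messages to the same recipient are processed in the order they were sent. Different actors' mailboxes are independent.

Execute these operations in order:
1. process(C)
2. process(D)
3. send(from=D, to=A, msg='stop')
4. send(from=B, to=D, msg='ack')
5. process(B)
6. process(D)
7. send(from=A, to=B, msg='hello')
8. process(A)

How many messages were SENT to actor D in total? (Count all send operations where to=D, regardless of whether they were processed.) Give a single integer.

After 1 (process(C)): A:[] B:[] C:[] D:[]
After 2 (process(D)): A:[] B:[] C:[] D:[]
After 3 (send(from=D, to=A, msg='stop')): A:[stop] B:[] C:[] D:[]
After 4 (send(from=B, to=D, msg='ack')): A:[stop] B:[] C:[] D:[ack]
After 5 (process(B)): A:[stop] B:[] C:[] D:[ack]
After 6 (process(D)): A:[stop] B:[] C:[] D:[]
After 7 (send(from=A, to=B, msg='hello')): A:[stop] B:[hello] C:[] D:[]
After 8 (process(A)): A:[] B:[hello] C:[] D:[]

Answer: 1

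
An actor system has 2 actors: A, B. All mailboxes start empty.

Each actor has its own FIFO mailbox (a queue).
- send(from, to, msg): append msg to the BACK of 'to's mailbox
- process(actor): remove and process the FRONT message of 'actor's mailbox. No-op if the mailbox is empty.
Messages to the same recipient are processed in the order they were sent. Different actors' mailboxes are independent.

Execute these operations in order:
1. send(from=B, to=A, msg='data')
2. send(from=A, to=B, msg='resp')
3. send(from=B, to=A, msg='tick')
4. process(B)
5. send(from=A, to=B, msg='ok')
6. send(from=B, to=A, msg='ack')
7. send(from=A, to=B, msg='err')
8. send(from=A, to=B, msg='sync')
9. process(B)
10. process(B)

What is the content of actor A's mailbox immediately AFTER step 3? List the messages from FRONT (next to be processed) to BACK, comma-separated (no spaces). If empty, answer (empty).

After 1 (send(from=B, to=A, msg='data')): A:[data] B:[]
After 2 (send(from=A, to=B, msg='resp')): A:[data] B:[resp]
After 3 (send(from=B, to=A, msg='tick')): A:[data,tick] B:[resp]

data,tick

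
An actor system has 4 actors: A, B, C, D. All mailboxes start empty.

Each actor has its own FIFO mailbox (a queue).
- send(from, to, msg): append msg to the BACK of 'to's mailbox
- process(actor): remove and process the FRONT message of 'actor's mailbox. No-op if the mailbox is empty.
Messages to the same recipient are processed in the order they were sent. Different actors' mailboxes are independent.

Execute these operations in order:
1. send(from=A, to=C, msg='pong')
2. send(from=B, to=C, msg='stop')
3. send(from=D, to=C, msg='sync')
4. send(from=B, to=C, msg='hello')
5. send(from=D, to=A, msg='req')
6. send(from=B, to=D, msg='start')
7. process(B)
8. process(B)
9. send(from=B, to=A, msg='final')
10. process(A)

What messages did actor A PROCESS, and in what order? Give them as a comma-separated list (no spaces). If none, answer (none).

Answer: req

Derivation:
After 1 (send(from=A, to=C, msg='pong')): A:[] B:[] C:[pong] D:[]
After 2 (send(from=B, to=C, msg='stop')): A:[] B:[] C:[pong,stop] D:[]
After 3 (send(from=D, to=C, msg='sync')): A:[] B:[] C:[pong,stop,sync] D:[]
After 4 (send(from=B, to=C, msg='hello')): A:[] B:[] C:[pong,stop,sync,hello] D:[]
After 5 (send(from=D, to=A, msg='req')): A:[req] B:[] C:[pong,stop,sync,hello] D:[]
After 6 (send(from=B, to=D, msg='start')): A:[req] B:[] C:[pong,stop,sync,hello] D:[start]
After 7 (process(B)): A:[req] B:[] C:[pong,stop,sync,hello] D:[start]
After 8 (process(B)): A:[req] B:[] C:[pong,stop,sync,hello] D:[start]
After 9 (send(from=B, to=A, msg='final')): A:[req,final] B:[] C:[pong,stop,sync,hello] D:[start]
After 10 (process(A)): A:[final] B:[] C:[pong,stop,sync,hello] D:[start]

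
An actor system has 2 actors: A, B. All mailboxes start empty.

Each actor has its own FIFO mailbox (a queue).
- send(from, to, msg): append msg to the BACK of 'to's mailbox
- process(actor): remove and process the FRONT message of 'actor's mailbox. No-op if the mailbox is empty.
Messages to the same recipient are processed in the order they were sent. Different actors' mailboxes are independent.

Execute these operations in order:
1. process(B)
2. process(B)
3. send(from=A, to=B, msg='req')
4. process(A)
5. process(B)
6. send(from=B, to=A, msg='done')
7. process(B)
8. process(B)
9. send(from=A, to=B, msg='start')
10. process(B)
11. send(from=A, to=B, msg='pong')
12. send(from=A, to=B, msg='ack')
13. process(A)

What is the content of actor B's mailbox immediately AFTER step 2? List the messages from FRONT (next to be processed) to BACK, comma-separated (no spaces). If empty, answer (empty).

After 1 (process(B)): A:[] B:[]
After 2 (process(B)): A:[] B:[]

(empty)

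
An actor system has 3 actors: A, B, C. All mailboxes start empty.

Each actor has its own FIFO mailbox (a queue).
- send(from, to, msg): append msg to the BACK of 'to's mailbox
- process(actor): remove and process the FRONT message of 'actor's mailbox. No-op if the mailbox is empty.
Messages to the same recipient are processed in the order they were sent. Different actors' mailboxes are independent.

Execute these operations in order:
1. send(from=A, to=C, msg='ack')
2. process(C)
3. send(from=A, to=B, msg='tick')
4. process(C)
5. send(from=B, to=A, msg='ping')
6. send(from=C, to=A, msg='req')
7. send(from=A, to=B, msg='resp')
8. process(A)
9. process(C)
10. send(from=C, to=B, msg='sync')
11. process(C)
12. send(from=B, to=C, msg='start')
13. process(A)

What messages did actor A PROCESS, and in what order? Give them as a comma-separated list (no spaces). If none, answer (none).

Answer: ping,req

Derivation:
After 1 (send(from=A, to=C, msg='ack')): A:[] B:[] C:[ack]
After 2 (process(C)): A:[] B:[] C:[]
After 3 (send(from=A, to=B, msg='tick')): A:[] B:[tick] C:[]
After 4 (process(C)): A:[] B:[tick] C:[]
After 5 (send(from=B, to=A, msg='ping')): A:[ping] B:[tick] C:[]
After 6 (send(from=C, to=A, msg='req')): A:[ping,req] B:[tick] C:[]
After 7 (send(from=A, to=B, msg='resp')): A:[ping,req] B:[tick,resp] C:[]
After 8 (process(A)): A:[req] B:[tick,resp] C:[]
After 9 (process(C)): A:[req] B:[tick,resp] C:[]
After 10 (send(from=C, to=B, msg='sync')): A:[req] B:[tick,resp,sync] C:[]
After 11 (process(C)): A:[req] B:[tick,resp,sync] C:[]
After 12 (send(from=B, to=C, msg='start')): A:[req] B:[tick,resp,sync] C:[start]
After 13 (process(A)): A:[] B:[tick,resp,sync] C:[start]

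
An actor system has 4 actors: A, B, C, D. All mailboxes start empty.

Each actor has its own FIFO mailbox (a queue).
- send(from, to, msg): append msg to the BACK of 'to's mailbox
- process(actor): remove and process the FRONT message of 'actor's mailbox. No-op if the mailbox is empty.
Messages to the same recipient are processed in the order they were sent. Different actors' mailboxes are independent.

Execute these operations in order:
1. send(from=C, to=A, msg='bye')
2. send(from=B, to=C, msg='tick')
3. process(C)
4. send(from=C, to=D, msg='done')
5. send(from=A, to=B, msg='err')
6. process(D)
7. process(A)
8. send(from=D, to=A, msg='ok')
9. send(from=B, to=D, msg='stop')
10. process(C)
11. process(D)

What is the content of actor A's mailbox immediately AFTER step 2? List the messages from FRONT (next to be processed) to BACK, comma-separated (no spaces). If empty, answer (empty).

After 1 (send(from=C, to=A, msg='bye')): A:[bye] B:[] C:[] D:[]
After 2 (send(from=B, to=C, msg='tick')): A:[bye] B:[] C:[tick] D:[]

bye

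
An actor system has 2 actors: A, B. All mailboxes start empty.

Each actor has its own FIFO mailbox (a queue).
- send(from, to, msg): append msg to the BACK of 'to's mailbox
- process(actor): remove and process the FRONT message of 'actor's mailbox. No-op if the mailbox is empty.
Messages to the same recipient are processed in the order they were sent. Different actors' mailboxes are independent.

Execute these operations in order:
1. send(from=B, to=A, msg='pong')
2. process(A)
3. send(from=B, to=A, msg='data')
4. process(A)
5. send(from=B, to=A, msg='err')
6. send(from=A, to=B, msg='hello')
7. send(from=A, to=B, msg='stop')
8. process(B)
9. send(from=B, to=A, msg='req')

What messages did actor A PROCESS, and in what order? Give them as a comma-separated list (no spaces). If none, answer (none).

Answer: pong,data

Derivation:
After 1 (send(from=B, to=A, msg='pong')): A:[pong] B:[]
After 2 (process(A)): A:[] B:[]
After 3 (send(from=B, to=A, msg='data')): A:[data] B:[]
After 4 (process(A)): A:[] B:[]
After 5 (send(from=B, to=A, msg='err')): A:[err] B:[]
After 6 (send(from=A, to=B, msg='hello')): A:[err] B:[hello]
After 7 (send(from=A, to=B, msg='stop')): A:[err] B:[hello,stop]
After 8 (process(B)): A:[err] B:[stop]
After 9 (send(from=B, to=A, msg='req')): A:[err,req] B:[stop]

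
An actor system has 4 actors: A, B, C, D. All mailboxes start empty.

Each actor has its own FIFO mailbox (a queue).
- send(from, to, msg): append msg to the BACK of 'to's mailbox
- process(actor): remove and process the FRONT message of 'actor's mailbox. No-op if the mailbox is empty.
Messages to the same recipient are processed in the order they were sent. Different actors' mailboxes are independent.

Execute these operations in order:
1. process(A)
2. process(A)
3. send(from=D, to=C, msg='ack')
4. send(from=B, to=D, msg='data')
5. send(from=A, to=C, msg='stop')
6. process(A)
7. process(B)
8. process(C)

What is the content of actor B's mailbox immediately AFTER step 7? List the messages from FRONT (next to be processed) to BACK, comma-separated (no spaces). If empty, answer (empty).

After 1 (process(A)): A:[] B:[] C:[] D:[]
After 2 (process(A)): A:[] B:[] C:[] D:[]
After 3 (send(from=D, to=C, msg='ack')): A:[] B:[] C:[ack] D:[]
After 4 (send(from=B, to=D, msg='data')): A:[] B:[] C:[ack] D:[data]
After 5 (send(from=A, to=C, msg='stop')): A:[] B:[] C:[ack,stop] D:[data]
After 6 (process(A)): A:[] B:[] C:[ack,stop] D:[data]
After 7 (process(B)): A:[] B:[] C:[ack,stop] D:[data]

(empty)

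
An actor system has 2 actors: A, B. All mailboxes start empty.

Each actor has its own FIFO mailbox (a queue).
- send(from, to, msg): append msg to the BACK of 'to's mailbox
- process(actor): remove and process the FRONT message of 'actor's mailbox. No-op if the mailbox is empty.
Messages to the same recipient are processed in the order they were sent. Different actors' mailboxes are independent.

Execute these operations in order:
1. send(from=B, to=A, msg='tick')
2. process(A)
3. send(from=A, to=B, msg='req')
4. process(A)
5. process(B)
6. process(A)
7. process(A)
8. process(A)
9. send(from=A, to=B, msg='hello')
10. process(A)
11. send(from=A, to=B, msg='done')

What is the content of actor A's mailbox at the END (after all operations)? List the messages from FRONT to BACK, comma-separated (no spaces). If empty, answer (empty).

After 1 (send(from=B, to=A, msg='tick')): A:[tick] B:[]
After 2 (process(A)): A:[] B:[]
After 3 (send(from=A, to=B, msg='req')): A:[] B:[req]
After 4 (process(A)): A:[] B:[req]
After 5 (process(B)): A:[] B:[]
After 6 (process(A)): A:[] B:[]
After 7 (process(A)): A:[] B:[]
After 8 (process(A)): A:[] B:[]
After 9 (send(from=A, to=B, msg='hello')): A:[] B:[hello]
After 10 (process(A)): A:[] B:[hello]
After 11 (send(from=A, to=B, msg='done')): A:[] B:[hello,done]

Answer: (empty)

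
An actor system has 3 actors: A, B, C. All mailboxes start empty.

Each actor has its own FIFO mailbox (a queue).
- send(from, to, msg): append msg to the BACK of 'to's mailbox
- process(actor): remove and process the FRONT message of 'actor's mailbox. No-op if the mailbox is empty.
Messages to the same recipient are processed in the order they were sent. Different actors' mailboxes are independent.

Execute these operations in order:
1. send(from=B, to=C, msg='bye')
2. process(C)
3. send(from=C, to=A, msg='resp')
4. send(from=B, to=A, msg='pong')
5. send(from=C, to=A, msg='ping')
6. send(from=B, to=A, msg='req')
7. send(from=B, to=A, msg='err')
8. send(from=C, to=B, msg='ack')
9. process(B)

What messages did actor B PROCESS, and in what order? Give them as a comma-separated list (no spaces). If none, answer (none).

Answer: ack

Derivation:
After 1 (send(from=B, to=C, msg='bye')): A:[] B:[] C:[bye]
After 2 (process(C)): A:[] B:[] C:[]
After 3 (send(from=C, to=A, msg='resp')): A:[resp] B:[] C:[]
After 4 (send(from=B, to=A, msg='pong')): A:[resp,pong] B:[] C:[]
After 5 (send(from=C, to=A, msg='ping')): A:[resp,pong,ping] B:[] C:[]
After 6 (send(from=B, to=A, msg='req')): A:[resp,pong,ping,req] B:[] C:[]
After 7 (send(from=B, to=A, msg='err')): A:[resp,pong,ping,req,err] B:[] C:[]
After 8 (send(from=C, to=B, msg='ack')): A:[resp,pong,ping,req,err] B:[ack] C:[]
After 9 (process(B)): A:[resp,pong,ping,req,err] B:[] C:[]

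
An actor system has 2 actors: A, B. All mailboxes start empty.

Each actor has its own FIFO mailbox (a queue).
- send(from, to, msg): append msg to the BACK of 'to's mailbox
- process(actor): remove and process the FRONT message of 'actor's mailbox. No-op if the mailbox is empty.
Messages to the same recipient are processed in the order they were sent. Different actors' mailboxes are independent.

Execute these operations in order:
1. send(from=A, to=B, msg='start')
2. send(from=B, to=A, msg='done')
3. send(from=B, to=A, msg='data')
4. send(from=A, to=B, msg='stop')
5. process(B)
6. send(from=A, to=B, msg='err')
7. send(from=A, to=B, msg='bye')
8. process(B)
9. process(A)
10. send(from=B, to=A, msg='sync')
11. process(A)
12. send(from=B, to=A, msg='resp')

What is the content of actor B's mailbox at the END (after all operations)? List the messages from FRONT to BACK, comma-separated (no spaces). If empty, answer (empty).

Answer: err,bye

Derivation:
After 1 (send(from=A, to=B, msg='start')): A:[] B:[start]
After 2 (send(from=B, to=A, msg='done')): A:[done] B:[start]
After 3 (send(from=B, to=A, msg='data')): A:[done,data] B:[start]
After 4 (send(from=A, to=B, msg='stop')): A:[done,data] B:[start,stop]
After 5 (process(B)): A:[done,data] B:[stop]
After 6 (send(from=A, to=B, msg='err')): A:[done,data] B:[stop,err]
After 7 (send(from=A, to=B, msg='bye')): A:[done,data] B:[stop,err,bye]
After 8 (process(B)): A:[done,data] B:[err,bye]
After 9 (process(A)): A:[data] B:[err,bye]
After 10 (send(from=B, to=A, msg='sync')): A:[data,sync] B:[err,bye]
After 11 (process(A)): A:[sync] B:[err,bye]
After 12 (send(from=B, to=A, msg='resp')): A:[sync,resp] B:[err,bye]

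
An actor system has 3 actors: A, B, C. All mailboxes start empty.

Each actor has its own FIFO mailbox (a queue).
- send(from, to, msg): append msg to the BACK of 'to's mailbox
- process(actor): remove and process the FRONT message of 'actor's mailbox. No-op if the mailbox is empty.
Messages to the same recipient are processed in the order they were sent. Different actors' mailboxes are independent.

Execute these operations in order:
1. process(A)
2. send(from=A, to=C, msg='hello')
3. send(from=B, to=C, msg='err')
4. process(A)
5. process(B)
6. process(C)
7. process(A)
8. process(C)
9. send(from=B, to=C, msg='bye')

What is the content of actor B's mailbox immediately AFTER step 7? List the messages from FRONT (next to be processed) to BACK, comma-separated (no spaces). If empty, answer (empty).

After 1 (process(A)): A:[] B:[] C:[]
After 2 (send(from=A, to=C, msg='hello')): A:[] B:[] C:[hello]
After 3 (send(from=B, to=C, msg='err')): A:[] B:[] C:[hello,err]
After 4 (process(A)): A:[] B:[] C:[hello,err]
After 5 (process(B)): A:[] B:[] C:[hello,err]
After 6 (process(C)): A:[] B:[] C:[err]
After 7 (process(A)): A:[] B:[] C:[err]

(empty)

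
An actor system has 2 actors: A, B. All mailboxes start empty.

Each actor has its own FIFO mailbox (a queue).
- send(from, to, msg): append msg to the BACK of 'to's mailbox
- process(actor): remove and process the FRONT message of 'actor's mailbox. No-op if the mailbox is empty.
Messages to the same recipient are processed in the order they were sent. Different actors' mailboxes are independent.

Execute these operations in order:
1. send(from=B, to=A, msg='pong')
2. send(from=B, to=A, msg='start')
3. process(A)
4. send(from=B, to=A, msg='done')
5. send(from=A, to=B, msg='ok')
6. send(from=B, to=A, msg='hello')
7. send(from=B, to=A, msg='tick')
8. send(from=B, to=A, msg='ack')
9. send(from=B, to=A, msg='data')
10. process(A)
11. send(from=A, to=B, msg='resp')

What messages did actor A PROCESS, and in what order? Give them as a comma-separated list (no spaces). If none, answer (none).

After 1 (send(from=B, to=A, msg='pong')): A:[pong] B:[]
After 2 (send(from=B, to=A, msg='start')): A:[pong,start] B:[]
After 3 (process(A)): A:[start] B:[]
After 4 (send(from=B, to=A, msg='done')): A:[start,done] B:[]
After 5 (send(from=A, to=B, msg='ok')): A:[start,done] B:[ok]
After 6 (send(from=B, to=A, msg='hello')): A:[start,done,hello] B:[ok]
After 7 (send(from=B, to=A, msg='tick')): A:[start,done,hello,tick] B:[ok]
After 8 (send(from=B, to=A, msg='ack')): A:[start,done,hello,tick,ack] B:[ok]
After 9 (send(from=B, to=A, msg='data')): A:[start,done,hello,tick,ack,data] B:[ok]
After 10 (process(A)): A:[done,hello,tick,ack,data] B:[ok]
After 11 (send(from=A, to=B, msg='resp')): A:[done,hello,tick,ack,data] B:[ok,resp]

Answer: pong,start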